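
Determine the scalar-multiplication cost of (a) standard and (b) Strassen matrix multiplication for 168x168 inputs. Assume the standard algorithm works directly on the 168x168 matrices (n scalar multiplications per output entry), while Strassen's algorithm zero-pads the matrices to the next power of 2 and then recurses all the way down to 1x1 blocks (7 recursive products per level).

Matrix multiplication for 168x168 matrices:

Strassen's algorithm requires power-of-2 dimensions. Pad 168x168 to 256x256 (next power of 2).

Standard algorithm: 168^3 = 4741632 multiplications
Strassen's algorithm: 7^(log2(256)) = 7^8 = 5764801 multiplications
Difference: 4741632 - 5764801 = -1023169 (Strassen uses MORE here due to padding overhead — for small or just-over-power-of-2 n, padding can outweigh the per-level savings)

Standard: 4741632 multiplications (168^3). Strassen: 5764801 multiplications (7^8, after padding to 256x256). Strassen reduces 8 recursive multiplications to 7 at each level.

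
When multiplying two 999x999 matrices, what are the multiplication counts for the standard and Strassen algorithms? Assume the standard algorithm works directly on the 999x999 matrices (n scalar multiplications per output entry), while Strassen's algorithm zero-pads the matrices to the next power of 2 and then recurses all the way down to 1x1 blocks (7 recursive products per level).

Matrix multiplication for 999x999 matrices:

Strassen's algorithm requires power-of-2 dimensions. Pad 999x999 to 1024x1024 (next power of 2).

Standard algorithm: 999^3 = 997002999 multiplications
Strassen's algorithm: 7^(log2(1024)) = 7^10 = 282475249 multiplications
Savings: 997002999 - 282475249 = 714527750 multiplications

Standard: 997002999 multiplications (999^3). Strassen: 282475249 multiplications (7^10, after padding to 1024x1024). Strassen reduces 8 recursive multiplications to 7 at each level.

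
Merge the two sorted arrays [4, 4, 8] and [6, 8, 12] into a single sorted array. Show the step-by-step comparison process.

Merging process:

Compare 4 vs 6: take 4 from left. Merged: [4]
Compare 4 vs 6: take 4 from left. Merged: [4, 4]
Compare 8 vs 6: take 6 from right. Merged: [4, 4, 6]
Compare 8 vs 8: take 8 from left. Merged: [4, 4, 6, 8]
Append remaining from right: [8, 12]. Merged: [4, 4, 6, 8, 8, 12]

Final merged array: [4, 4, 6, 8, 8, 12]
Total comparisons: 4

The merged array is [4, 4, 6, 8, 8, 12], requiring 4 comparisons. The merge step runs in O(n) time where n is the total number of elements.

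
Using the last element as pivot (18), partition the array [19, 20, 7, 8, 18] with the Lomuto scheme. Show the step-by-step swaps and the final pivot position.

Lomuto partition with pivot = 18:

Initial array: [19, 20, 7, 8, 18]

arr[0]=19 > 18: no swap
arr[1]=20 > 18: no swap
arr[2]=7 <= 18: swap with position 0, array becomes [7, 20, 19, 8, 18]
arr[3]=8 <= 18: swap with position 1, array becomes [7, 8, 19, 20, 18]

Place pivot at position 2: [7, 8, 18, 20, 19]
Pivot position: 2

After partitioning with pivot 18, the array becomes [7, 8, 18, 20, 19]. The pivot is placed at index 2. All elements to the left of the pivot are <= 18, and all elements to the right are > 18.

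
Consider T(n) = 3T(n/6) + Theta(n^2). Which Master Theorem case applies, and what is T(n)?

Master Theorem for T(n) = 3T(n/6) + O(n^2):

a = 3, b = 6, c = 2
log_b(a) = log_6(3) = 0.6131

Case 3: c = 2 > log_6(3) = 0.6131
T(n) = O(n^2) = O(n^2)

For T(n) = 3T(n/6) + O(n^2): log_6(3) = 0.6131. This is Case 3 of the Master Theorem (c > log_b(a), work dominated by root), giving O(n^2).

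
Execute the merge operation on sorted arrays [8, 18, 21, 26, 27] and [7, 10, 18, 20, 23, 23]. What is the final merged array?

Merging process:

Compare 8 vs 7: take 7 from right. Merged: [7]
Compare 8 vs 10: take 8 from left. Merged: [7, 8]
Compare 18 vs 10: take 10 from right. Merged: [7, 8, 10]
Compare 18 vs 18: take 18 from left. Merged: [7, 8, 10, 18]
Compare 21 vs 18: take 18 from right. Merged: [7, 8, 10, 18, 18]
Compare 21 vs 20: take 20 from right. Merged: [7, 8, 10, 18, 18, 20]
Compare 21 vs 23: take 21 from left. Merged: [7, 8, 10, 18, 18, 20, 21]
Compare 26 vs 23: take 23 from right. Merged: [7, 8, 10, 18, 18, 20, 21, 23]
Compare 26 vs 23: take 23 from right. Merged: [7, 8, 10, 18, 18, 20, 21, 23, 23]
Append remaining from left: [26, 27]. Merged: [7, 8, 10, 18, 18, 20, 21, 23, 23, 26, 27]

Final merged array: [7, 8, 10, 18, 18, 20, 21, 23, 23, 26, 27]
Total comparisons: 9

The merged array is [7, 8, 10, 18, 18, 20, 21, 23, 23, 26, 27], requiring 9 comparisons. The merge step runs in O(n) time where n is the total number of elements.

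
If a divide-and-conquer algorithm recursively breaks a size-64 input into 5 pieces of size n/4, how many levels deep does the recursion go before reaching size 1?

For divide and conquer with division factor 4:

Problem sizes at each level:
Level 0: 64
Level 1: 16
Level 2: 4
Level 3: 1

The root is level 0 and the size-1 base case is level 3 (the tree spans levels 0 through 3, i.e. 4 levels counting the root), so the depth is the number of divisions: log_4(64) = 3

The recursion tree depth is log_4(64) = 3. At each level, the problem size is divided by 4, so it takes 3 divisions to reduce to a base case of size 1. The algorithm makes 5 recursive calls at each level.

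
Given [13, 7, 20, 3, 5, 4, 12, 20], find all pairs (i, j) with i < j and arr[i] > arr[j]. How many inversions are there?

Finding inversions in [13, 7, 20, 3, 5, 4, 12, 20]:

(0, 1): arr[0]=13 > arr[1]=7
(0, 3): arr[0]=13 > arr[3]=3
(0, 4): arr[0]=13 > arr[4]=5
(0, 5): arr[0]=13 > arr[5]=4
(0, 6): arr[0]=13 > arr[6]=12
(1, 3): arr[1]=7 > arr[3]=3
(1, 4): arr[1]=7 > arr[4]=5
(1, 5): arr[1]=7 > arr[5]=4
(2, 3): arr[2]=20 > arr[3]=3
(2, 4): arr[2]=20 > arr[4]=5
(2, 5): arr[2]=20 > arr[5]=4
(2, 6): arr[2]=20 > arr[6]=12
(4, 5): arr[4]=5 > arr[5]=4

Total inversions: 13

The array has 13 inversion(s): (0,1), (0,3), (0,4), (0,5), (0,6), (1,3), (1,4), (1,5), (2,3), (2,4), (2,5), (2,6), (4,5). Each pair (i,j) satisfies i < j and arr[i] > arr[j].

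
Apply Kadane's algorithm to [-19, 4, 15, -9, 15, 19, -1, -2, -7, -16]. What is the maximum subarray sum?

Using Kadane's algorithm on [-19, 4, 15, -9, 15, 19, -1, -2, -7, -16]:

Scanning through the array:
Position 1 (value 4): max_ending_here = 4, max_so_far = 4
Position 2 (value 15): max_ending_here = 19, max_so_far = 19
Position 3 (value -9): max_ending_here = 10, max_so_far = 19
Position 4 (value 15): max_ending_here = 25, max_so_far = 25
Position 5 (value 19): max_ending_here = 44, max_so_far = 44
Position 6 (value -1): max_ending_here = 43, max_so_far = 44
Position 7 (value -2): max_ending_here = 41, max_so_far = 44
Position 8 (value -7): max_ending_here = 34, max_so_far = 44
Position 9 (value -16): max_ending_here = 18, max_so_far = 44

Maximum subarray: [4, 15, -9, 15, 19]
Maximum sum: 44

The maximum subarray is [4, 15, -9, 15, 19] with sum 44. This subarray runs from index 1 to index 5.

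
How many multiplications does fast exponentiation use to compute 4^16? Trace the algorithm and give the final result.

Computing 4^16 by squaring (build up from 4^1; each line after the first costs one multiplication):

4^1 = 4
4^2 = (4^1)^2 = 4^2 = 16
4^4 = (4^2)^2 = 16^2 = 256
4^8 = (4^4)^2 = 256^2 = 65536
4^16 = (4^8)^2 = 65536^2 = 4294967296

Result: 4294967296
Multiplications needed: 4 (4 lines after 4^1)

4^16 = 4294967296. Using exponentiation by squaring, this requires 4 multiplications. The key idea: if the exponent is even, square the half-power; if odd, multiply by the base once.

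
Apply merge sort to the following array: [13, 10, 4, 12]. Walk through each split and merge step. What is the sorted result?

Merge sort trace:

Split: [13, 10, 4, 12] -> [13, 10] and [4, 12]
  Split: [13, 10] -> [13] and [10]
  Merge: [13] + [10] -> [10, 13]
  Split: [4, 12] -> [4] and [12]
  Merge: [4] + [12] -> [4, 12]
Merge: [10, 13] + [4, 12] -> [4, 10, 12, 13]

Final sorted array: [4, 10, 12, 13]

The merge sort proceeds by recursively splitting the array and merging sorted halves.
After all merges, the sorted array is [4, 10, 12, 13].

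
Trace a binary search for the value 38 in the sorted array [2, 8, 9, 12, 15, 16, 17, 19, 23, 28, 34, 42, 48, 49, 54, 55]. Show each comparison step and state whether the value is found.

Binary search for 38 in [2, 8, 9, 12, 15, 16, 17, 19, 23, 28, 34, 42, 48, 49, 54, 55]:

lo=0, hi=15, mid=7, arr[mid]=19 -> 19 < 38, search right half
lo=8, hi=15, mid=11, arr[mid]=42 -> 42 > 38, search left half
lo=8, hi=10, mid=9, arr[mid]=28 -> 28 < 38, search right half
lo=10, hi=10, mid=10, arr[mid]=34 -> 34 < 38, search right half
lo=11 > hi=10, target 38 not found

Binary search determines that 38 is not in the array after 4 comparisons. The search space was exhausted without finding the target.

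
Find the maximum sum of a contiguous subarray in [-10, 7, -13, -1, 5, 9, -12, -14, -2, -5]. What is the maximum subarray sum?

Using Kadane's algorithm on [-10, 7, -13, -1, 5, 9, -12, -14, -2, -5]:

Scanning through the array:
Position 1 (value 7): max_ending_here = 7, max_so_far = 7
Position 2 (value -13): max_ending_here = -6, max_so_far = 7
Position 3 (value -1): max_ending_here = -1, max_so_far = 7
Position 4 (value 5): max_ending_here = 5, max_so_far = 7
Position 5 (value 9): max_ending_here = 14, max_so_far = 14
Position 6 (value -12): max_ending_here = 2, max_so_far = 14
Position 7 (value -14): max_ending_here = -12, max_so_far = 14
Position 8 (value -2): max_ending_here = -2, max_so_far = 14
Position 9 (value -5): max_ending_here = -5, max_so_far = 14

Maximum subarray: [5, 9]
Maximum sum: 14

The maximum subarray is [5, 9] with sum 14. This subarray runs from index 4 to index 5.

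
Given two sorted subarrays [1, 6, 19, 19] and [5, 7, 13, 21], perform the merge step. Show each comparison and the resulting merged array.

Merging process:

Compare 1 vs 5: take 1 from left. Merged: [1]
Compare 6 vs 5: take 5 from right. Merged: [1, 5]
Compare 6 vs 7: take 6 from left. Merged: [1, 5, 6]
Compare 19 vs 7: take 7 from right. Merged: [1, 5, 6, 7]
Compare 19 vs 13: take 13 from right. Merged: [1, 5, 6, 7, 13]
Compare 19 vs 21: take 19 from left. Merged: [1, 5, 6, 7, 13, 19]
Compare 19 vs 21: take 19 from left. Merged: [1, 5, 6, 7, 13, 19, 19]
Append remaining from right: [21]. Merged: [1, 5, 6, 7, 13, 19, 19, 21]

Final merged array: [1, 5, 6, 7, 13, 19, 19, 21]
Total comparisons: 7

The merged array is [1, 5, 6, 7, 13, 19, 19, 21], requiring 7 comparisons. The merge step runs in O(n) time where n is the total number of elements.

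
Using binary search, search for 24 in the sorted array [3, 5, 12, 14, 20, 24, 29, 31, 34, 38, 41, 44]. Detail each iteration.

Binary search for 24 in [3, 5, 12, 14, 20, 24, 29, 31, 34, 38, 41, 44]:

lo=0, hi=11, mid=5, arr[mid]=24 -> Found target at index 5!

Binary search finds 24 at index 5 after 1 comparisons. The search repeatedly halves the search space by comparing with the middle element.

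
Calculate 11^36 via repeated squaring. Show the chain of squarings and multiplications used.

Computing 11^36 by squaring (build up from 11^1; each line after the first costs one multiplication):

11^1 = 11
11^2 = (11^1)^2 = 11^2 = 121
11^4 = (11^2)^2 = 121^2 = 14641
11^8 = (11^4)^2 = 14641^2 = 214358881
11^9 = 11 * 11^8 = 11 * 214358881 = 2357947691
11^18 = (11^9)^2 = 2357947691^2 = 5559917313492231481
11^36 = (11^18)^2 = 5559917313492231481^2 = 30912680532870672635673352936887453361

Result: 30912680532870672635673352936887453361
Multiplications needed: 6 (6 lines after 11^1)

11^36 = 30912680532870672635673352936887453361. Using exponentiation by squaring, this requires 6 multiplications. The key idea: if the exponent is even, square the half-power; if odd, multiply by the base once.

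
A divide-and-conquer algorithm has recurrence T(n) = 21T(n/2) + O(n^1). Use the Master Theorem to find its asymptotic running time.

Master Theorem for T(n) = 21T(n/2) + O(n^1):

a = 21, b = 2, c = 1
log_b(a) = log_2(21) = 4.3923

Case 1: c = 1 < log_2(21) = 4.3923
T(n) = O(n^(log_2 21))

For T(n) = 21T(n/2) + O(n^1): log_2(21) = 4.3923. This is Case 1 of the Master Theorem (c < log_b(a), work dominated by leaves), giving O(n^(log_2 21)).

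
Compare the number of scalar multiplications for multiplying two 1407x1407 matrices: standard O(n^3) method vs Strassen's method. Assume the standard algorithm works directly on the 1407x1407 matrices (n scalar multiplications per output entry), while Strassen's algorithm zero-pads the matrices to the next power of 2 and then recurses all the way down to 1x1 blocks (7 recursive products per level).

Matrix multiplication for 1407x1407 matrices:

Strassen's algorithm requires power-of-2 dimensions. Pad 1407x1407 to 2048x2048 (next power of 2).

Standard algorithm: 1407^3 = 2785366143 multiplications
Strassen's algorithm: 7^(log2(2048)) = 7^11 = 1977326743 multiplications
Savings: 2785366143 - 1977326743 = 808039400 multiplications

Standard: 2785366143 multiplications (1407^3). Strassen: 1977326743 multiplications (7^11, after padding to 2048x2048). Strassen reduces 8 recursive multiplications to 7 at each level.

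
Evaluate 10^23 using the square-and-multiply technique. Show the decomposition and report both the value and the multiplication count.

Computing 10^23 by squaring (build up from 10^1; each line after the first costs one multiplication):

10^1 = 10
10^2 = (10^1)^2 = 10^2 = 100
10^4 = (10^2)^2 = 100^2 = 10000
10^5 = 10 * 10^4 = 10 * 10000 = 100000
10^10 = (10^5)^2 = 100000^2 = 10000000000
10^11 = 10 * 10^10 = 10 * 10000000000 = 100000000000
10^22 = (10^11)^2 = 100000000000^2 = 10000000000000000000000
10^23 = 10 * 10^22 = 10 * 10000000000000000000000 = 100000000000000000000000

Result: 100000000000000000000000
Multiplications needed: 7 (7 lines after 10^1)

10^23 = 100000000000000000000000. Using exponentiation by squaring, this requires 7 multiplications. The key idea: if the exponent is even, square the half-power; if odd, multiply by the base once.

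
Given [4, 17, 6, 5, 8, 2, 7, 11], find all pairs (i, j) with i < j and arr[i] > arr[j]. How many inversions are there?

Finding inversions in [4, 17, 6, 5, 8, 2, 7, 11]:

(0, 5): arr[0]=4 > arr[5]=2
(1, 2): arr[1]=17 > arr[2]=6
(1, 3): arr[1]=17 > arr[3]=5
(1, 4): arr[1]=17 > arr[4]=8
(1, 5): arr[1]=17 > arr[5]=2
(1, 6): arr[1]=17 > arr[6]=7
(1, 7): arr[1]=17 > arr[7]=11
(2, 3): arr[2]=6 > arr[3]=5
(2, 5): arr[2]=6 > arr[5]=2
(3, 5): arr[3]=5 > arr[5]=2
(4, 5): arr[4]=8 > arr[5]=2
(4, 6): arr[4]=8 > arr[6]=7

Total inversions: 12

The array has 12 inversion(s): (0,5), (1,2), (1,3), (1,4), (1,5), (1,6), (1,7), (2,3), (2,5), (3,5), (4,5), (4,6). Each pair (i,j) satisfies i < j and arr[i] > arr[j].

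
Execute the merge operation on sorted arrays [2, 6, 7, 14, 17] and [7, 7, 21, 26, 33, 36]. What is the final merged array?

Merging process:

Compare 2 vs 7: take 2 from left. Merged: [2]
Compare 6 vs 7: take 6 from left. Merged: [2, 6]
Compare 7 vs 7: take 7 from left. Merged: [2, 6, 7]
Compare 14 vs 7: take 7 from right. Merged: [2, 6, 7, 7]
Compare 14 vs 7: take 7 from right. Merged: [2, 6, 7, 7, 7]
Compare 14 vs 21: take 14 from left. Merged: [2, 6, 7, 7, 7, 14]
Compare 17 vs 21: take 17 from left. Merged: [2, 6, 7, 7, 7, 14, 17]
Append remaining from right: [21, 26, 33, 36]. Merged: [2, 6, 7, 7, 7, 14, 17, 21, 26, 33, 36]

Final merged array: [2, 6, 7, 7, 7, 14, 17, 21, 26, 33, 36]
Total comparisons: 7

The merged array is [2, 6, 7, 7, 7, 14, 17, 21, 26, 33, 36], requiring 7 comparisons. The merge step runs in O(n) time where n is the total number of elements.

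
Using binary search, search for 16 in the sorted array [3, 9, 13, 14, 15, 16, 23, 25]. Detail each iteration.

Binary search for 16 in [3, 9, 13, 14, 15, 16, 23, 25]:

lo=0, hi=7, mid=3, arr[mid]=14 -> 14 < 16, search right half
lo=4, hi=7, mid=5, arr[mid]=16 -> Found target at index 5!

Binary search finds 16 at index 5 after 2 comparisons. The search repeatedly halves the search space by comparing with the middle element.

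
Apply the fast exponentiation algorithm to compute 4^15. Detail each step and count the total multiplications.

Computing 4^15 by squaring (build up from 4^1; each line after the first costs one multiplication):

4^1 = 4
4^2 = (4^1)^2 = 4^2 = 16
4^3 = 4 * 4^2 = 4 * 16 = 64
4^6 = (4^3)^2 = 64^2 = 4096
4^7 = 4 * 4^6 = 4 * 4096 = 16384
4^14 = (4^7)^2 = 16384^2 = 268435456
4^15 = 4 * 4^14 = 4 * 268435456 = 1073741824

Result: 1073741824
Multiplications needed: 6 (6 lines after 4^1)

4^15 = 1073741824. Using exponentiation by squaring, this requires 6 multiplications. The key idea: if the exponent is even, square the half-power; if odd, multiply by the base once.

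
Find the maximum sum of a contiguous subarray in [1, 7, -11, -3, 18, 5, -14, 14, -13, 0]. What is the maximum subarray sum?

Using Kadane's algorithm on [1, 7, -11, -3, 18, 5, -14, 14, -13, 0]:

Scanning through the array:
Position 1 (value 7): max_ending_here = 8, max_so_far = 8
Position 2 (value -11): max_ending_here = -3, max_so_far = 8
Position 3 (value -3): max_ending_here = -3, max_so_far = 8
Position 4 (value 18): max_ending_here = 18, max_so_far = 18
Position 5 (value 5): max_ending_here = 23, max_so_far = 23
Position 6 (value -14): max_ending_here = 9, max_so_far = 23
Position 7 (value 14): max_ending_here = 23, max_so_far = 23
Position 8 (value -13): max_ending_here = 10, max_so_far = 23
Position 9 (value 0): max_ending_here = 10, max_so_far = 23

Maximum subarray: [18, 5]
Maximum sum: 23

The maximum subarray is [18, 5] with sum 23. This subarray runs from index 4 to index 5.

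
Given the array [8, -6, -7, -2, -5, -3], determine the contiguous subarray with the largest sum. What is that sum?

Using Kadane's algorithm on [8, -6, -7, -2, -5, -3]:

Scanning through the array:
Position 1 (value -6): max_ending_here = 2, max_so_far = 8
Position 2 (value -7): max_ending_here = -5, max_so_far = 8
Position 3 (value -2): max_ending_here = -2, max_so_far = 8
Position 4 (value -5): max_ending_here = -5, max_so_far = 8
Position 5 (value -3): max_ending_here = -3, max_so_far = 8

Maximum subarray: [8]
Maximum sum: 8

The maximum subarray is [8] with sum 8. This subarray runs from index 0 to index 0.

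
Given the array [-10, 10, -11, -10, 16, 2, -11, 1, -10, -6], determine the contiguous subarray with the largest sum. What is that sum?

Using Kadane's algorithm on [-10, 10, -11, -10, 16, 2, -11, 1, -10, -6]:

Scanning through the array:
Position 1 (value 10): max_ending_here = 10, max_so_far = 10
Position 2 (value -11): max_ending_here = -1, max_so_far = 10
Position 3 (value -10): max_ending_here = -10, max_so_far = 10
Position 4 (value 16): max_ending_here = 16, max_so_far = 16
Position 5 (value 2): max_ending_here = 18, max_so_far = 18
Position 6 (value -11): max_ending_here = 7, max_so_far = 18
Position 7 (value 1): max_ending_here = 8, max_so_far = 18
Position 8 (value -10): max_ending_here = -2, max_so_far = 18
Position 9 (value -6): max_ending_here = -6, max_so_far = 18

Maximum subarray: [16, 2]
Maximum sum: 18

The maximum subarray is [16, 2] with sum 18. This subarray runs from index 4 to index 5.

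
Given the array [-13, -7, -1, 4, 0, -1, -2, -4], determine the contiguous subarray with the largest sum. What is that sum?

Using Kadane's algorithm on [-13, -7, -1, 4, 0, -1, -2, -4]:

Scanning through the array:
Position 1 (value -7): max_ending_here = -7, max_so_far = -7
Position 2 (value -1): max_ending_here = -1, max_so_far = -1
Position 3 (value 4): max_ending_here = 4, max_so_far = 4
Position 4 (value 0): max_ending_here = 4, max_so_far = 4
Position 5 (value -1): max_ending_here = 3, max_so_far = 4
Position 6 (value -2): max_ending_here = 1, max_so_far = 4
Position 7 (value -4): max_ending_here = -3, max_so_far = 4

Maximum subarray: [4]
Maximum sum: 4

The maximum subarray is [4] with sum 4. This subarray runs from index 3 to index 3.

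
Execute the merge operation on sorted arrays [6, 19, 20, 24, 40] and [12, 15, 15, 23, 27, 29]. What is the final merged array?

Merging process:

Compare 6 vs 12: take 6 from left. Merged: [6]
Compare 19 vs 12: take 12 from right. Merged: [6, 12]
Compare 19 vs 15: take 15 from right. Merged: [6, 12, 15]
Compare 19 vs 15: take 15 from right. Merged: [6, 12, 15, 15]
Compare 19 vs 23: take 19 from left. Merged: [6, 12, 15, 15, 19]
Compare 20 vs 23: take 20 from left. Merged: [6, 12, 15, 15, 19, 20]
Compare 24 vs 23: take 23 from right. Merged: [6, 12, 15, 15, 19, 20, 23]
Compare 24 vs 27: take 24 from left. Merged: [6, 12, 15, 15, 19, 20, 23, 24]
Compare 40 vs 27: take 27 from right. Merged: [6, 12, 15, 15, 19, 20, 23, 24, 27]
Compare 40 vs 29: take 29 from right. Merged: [6, 12, 15, 15, 19, 20, 23, 24, 27, 29]
Append remaining from left: [40]. Merged: [6, 12, 15, 15, 19, 20, 23, 24, 27, 29, 40]

Final merged array: [6, 12, 15, 15, 19, 20, 23, 24, 27, 29, 40]
Total comparisons: 10

The merged array is [6, 12, 15, 15, 19, 20, 23, 24, 27, 29, 40], requiring 10 comparisons. The merge step runs in O(n) time where n is the total number of elements.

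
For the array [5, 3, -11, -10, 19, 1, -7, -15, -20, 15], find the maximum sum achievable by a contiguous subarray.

Using Kadane's algorithm on [5, 3, -11, -10, 19, 1, -7, -15, -20, 15]:

Scanning through the array:
Position 1 (value 3): max_ending_here = 8, max_so_far = 8
Position 2 (value -11): max_ending_here = -3, max_so_far = 8
Position 3 (value -10): max_ending_here = -10, max_so_far = 8
Position 4 (value 19): max_ending_here = 19, max_so_far = 19
Position 5 (value 1): max_ending_here = 20, max_so_far = 20
Position 6 (value -7): max_ending_here = 13, max_so_far = 20
Position 7 (value -15): max_ending_here = -2, max_so_far = 20
Position 8 (value -20): max_ending_here = -20, max_so_far = 20
Position 9 (value 15): max_ending_here = 15, max_so_far = 20

Maximum subarray: [19, 1]
Maximum sum: 20

The maximum subarray is [19, 1] with sum 20. This subarray runs from index 4 to index 5.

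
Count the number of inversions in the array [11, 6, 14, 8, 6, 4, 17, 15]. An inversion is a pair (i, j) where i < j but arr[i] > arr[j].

Finding inversions in [11, 6, 14, 8, 6, 4, 17, 15]:

(0, 1): arr[0]=11 > arr[1]=6
(0, 3): arr[0]=11 > arr[3]=8
(0, 4): arr[0]=11 > arr[4]=6
(0, 5): arr[0]=11 > arr[5]=4
(1, 5): arr[1]=6 > arr[5]=4
(2, 3): arr[2]=14 > arr[3]=8
(2, 4): arr[2]=14 > arr[4]=6
(2, 5): arr[2]=14 > arr[5]=4
(3, 4): arr[3]=8 > arr[4]=6
(3, 5): arr[3]=8 > arr[5]=4
(4, 5): arr[4]=6 > arr[5]=4
(6, 7): arr[6]=17 > arr[7]=15

Total inversions: 12

The array has 12 inversion(s): (0,1), (0,3), (0,4), (0,5), (1,5), (2,3), (2,4), (2,5), (3,4), (3,5), (4,5), (6,7). Each pair (i,j) satisfies i < j and arr[i] > arr[j].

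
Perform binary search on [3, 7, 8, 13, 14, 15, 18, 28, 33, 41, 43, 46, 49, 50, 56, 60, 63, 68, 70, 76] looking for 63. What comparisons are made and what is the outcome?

Binary search for 63 in [3, 7, 8, 13, 14, 15, 18, 28, 33, 41, 43, 46, 49, 50, 56, 60, 63, 68, 70, 76]:

lo=0, hi=19, mid=9, arr[mid]=41 -> 41 < 63, search right half
lo=10, hi=19, mid=14, arr[mid]=56 -> 56 < 63, search right half
lo=15, hi=19, mid=17, arr[mid]=68 -> 68 > 63, search left half
lo=15, hi=16, mid=15, arr[mid]=60 -> 60 < 63, search right half
lo=16, hi=16, mid=16, arr[mid]=63 -> Found target at index 16!

Binary search finds 63 at index 16 after 5 comparisons. The search repeatedly halves the search space by comparing with the middle element.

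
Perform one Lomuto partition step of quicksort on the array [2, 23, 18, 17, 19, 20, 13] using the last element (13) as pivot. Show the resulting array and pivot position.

Lomuto partition with pivot = 13:

Initial array: [2, 23, 18, 17, 19, 20, 13]

arr[0]=2 <= 13: swap with position 0, array becomes [2, 23, 18, 17, 19, 20, 13]
arr[1]=23 > 13: no swap
arr[2]=18 > 13: no swap
arr[3]=17 > 13: no swap
arr[4]=19 > 13: no swap
arr[5]=20 > 13: no swap

Place pivot at position 1: [2, 13, 18, 17, 19, 20, 23]
Pivot position: 1

After partitioning with pivot 13, the array becomes [2, 13, 18, 17, 19, 20, 23]. The pivot is placed at index 1. All elements to the left of the pivot are <= 13, and all elements to the right are > 13.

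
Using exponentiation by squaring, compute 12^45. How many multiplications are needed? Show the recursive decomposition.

Computing 12^45 by squaring (build up from 12^1; each line after the first costs one multiplication):

12^1 = 12
12^2 = (12^1)^2 = 12^2 = 144
12^4 = (12^2)^2 = 144^2 = 20736
12^5 = 12 * 12^4 = 12 * 20736 = 248832
12^10 = (12^5)^2 = 248832^2 = 61917364224
12^11 = 12 * 12^10 = 12 * 61917364224 = 743008370688
12^22 = (12^11)^2 = 743008370688^2 = 552061438912436417593344
12^44 = (12^22)^2 = 552061438912436417593344^2 = 304771832334069766392840191887919236168953102336
12^45 = 12 * 12^44 = 12 * 304771832334069766392840191887919236168953102336 = 3657261988008837196714082302655030834027437228032

Result: 3657261988008837196714082302655030834027437228032
Multiplications needed: 8 (8 lines after 12^1)

12^45 = 3657261988008837196714082302655030834027437228032. Using exponentiation by squaring, this requires 8 multiplications. The key idea: if the exponent is even, square the half-power; if odd, multiply by the base once.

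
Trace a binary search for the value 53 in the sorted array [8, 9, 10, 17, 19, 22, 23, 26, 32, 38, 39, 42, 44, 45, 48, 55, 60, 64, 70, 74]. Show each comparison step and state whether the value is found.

Binary search for 53 in [8, 9, 10, 17, 19, 22, 23, 26, 32, 38, 39, 42, 44, 45, 48, 55, 60, 64, 70, 74]:

lo=0, hi=19, mid=9, arr[mid]=38 -> 38 < 53, search right half
lo=10, hi=19, mid=14, arr[mid]=48 -> 48 < 53, search right half
lo=15, hi=19, mid=17, arr[mid]=64 -> 64 > 53, search left half
lo=15, hi=16, mid=15, arr[mid]=55 -> 55 > 53, search left half
lo=15 > hi=14, target 53 not found

Binary search determines that 53 is not in the array after 4 comparisons. The search space was exhausted without finding the target.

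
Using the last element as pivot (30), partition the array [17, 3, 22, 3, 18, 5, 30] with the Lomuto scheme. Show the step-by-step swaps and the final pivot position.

Lomuto partition with pivot = 30:

Initial array: [17, 3, 22, 3, 18, 5, 30]

arr[0]=17 <= 30: swap with position 0, array becomes [17, 3, 22, 3, 18, 5, 30]
arr[1]=3 <= 30: swap with position 1, array becomes [17, 3, 22, 3, 18, 5, 30]
arr[2]=22 <= 30: swap with position 2, array becomes [17, 3, 22, 3, 18, 5, 30]
arr[3]=3 <= 30: swap with position 3, array becomes [17, 3, 22, 3, 18, 5, 30]
arr[4]=18 <= 30: swap with position 4, array becomes [17, 3, 22, 3, 18, 5, 30]
arr[5]=5 <= 30: swap with position 5, array becomes [17, 3, 22, 3, 18, 5, 30]

Place pivot at position 6: [17, 3, 22, 3, 18, 5, 30]
Pivot position: 6

After partitioning with pivot 30, the array becomes [17, 3, 22, 3, 18, 5, 30]. The pivot is placed at index 6. All elements to the left of the pivot are <= 30, and all elements to the right are > 30.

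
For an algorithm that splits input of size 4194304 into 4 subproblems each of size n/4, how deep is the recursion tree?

For divide and conquer with division factor 4:

Problem sizes at each level:
Level 0: 4194304
Level 1: 1048576
Level 2: 262144
Level 3: 65536
Level 4: 16384
Level 5: 4096
Level 6: 1024
Level 7: 256
Level 8: 64
Level 9: 16
Level 10: 4
Level 11: 1

The root is level 0 and the size-1 base case is level 11 (the tree spans levels 0 through 11, i.e. 12 levels counting the root), so the depth is the number of divisions: log_4(4194304) = 11

The recursion tree depth is log_4(4194304) = 11. At each level, the problem size is divided by 4, so it takes 11 divisions to reduce to a base case of size 1. The algorithm makes 4 recursive calls at each level.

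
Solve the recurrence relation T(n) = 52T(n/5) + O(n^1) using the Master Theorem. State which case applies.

Master Theorem for T(n) = 52T(n/5) + O(n^1):

a = 52, b = 5, c = 1
log_b(a) = log_5(52) = 2.4550

Case 1: c = 1 < log_5(52) = 2.4550
T(n) = O(n^(log_5 52))

For T(n) = 52T(n/5) + O(n^1): log_5(52) = 2.4550. This is Case 1 of the Master Theorem (c < log_b(a), work dominated by leaves), giving O(n^(log_5 52)).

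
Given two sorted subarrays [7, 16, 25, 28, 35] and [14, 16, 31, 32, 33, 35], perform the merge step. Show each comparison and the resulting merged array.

Merging process:

Compare 7 vs 14: take 7 from left. Merged: [7]
Compare 16 vs 14: take 14 from right. Merged: [7, 14]
Compare 16 vs 16: take 16 from left. Merged: [7, 14, 16]
Compare 25 vs 16: take 16 from right. Merged: [7, 14, 16, 16]
Compare 25 vs 31: take 25 from left. Merged: [7, 14, 16, 16, 25]
Compare 28 vs 31: take 28 from left. Merged: [7, 14, 16, 16, 25, 28]
Compare 35 vs 31: take 31 from right. Merged: [7, 14, 16, 16, 25, 28, 31]
Compare 35 vs 32: take 32 from right. Merged: [7, 14, 16, 16, 25, 28, 31, 32]
Compare 35 vs 33: take 33 from right. Merged: [7, 14, 16, 16, 25, 28, 31, 32, 33]
Compare 35 vs 35: take 35 from left. Merged: [7, 14, 16, 16, 25, 28, 31, 32, 33, 35]
Append remaining from right: [35]. Merged: [7, 14, 16, 16, 25, 28, 31, 32, 33, 35, 35]

Final merged array: [7, 14, 16, 16, 25, 28, 31, 32, 33, 35, 35]
Total comparisons: 10

The merged array is [7, 14, 16, 16, 25, 28, 31, 32, 33, 35, 35], requiring 10 comparisons. The merge step runs in O(n) time where n is the total number of elements.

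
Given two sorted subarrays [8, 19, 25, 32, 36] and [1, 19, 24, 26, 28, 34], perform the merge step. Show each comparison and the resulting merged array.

Merging process:

Compare 8 vs 1: take 1 from right. Merged: [1]
Compare 8 vs 19: take 8 from left. Merged: [1, 8]
Compare 19 vs 19: take 19 from left. Merged: [1, 8, 19]
Compare 25 vs 19: take 19 from right. Merged: [1, 8, 19, 19]
Compare 25 vs 24: take 24 from right. Merged: [1, 8, 19, 19, 24]
Compare 25 vs 26: take 25 from left. Merged: [1, 8, 19, 19, 24, 25]
Compare 32 vs 26: take 26 from right. Merged: [1, 8, 19, 19, 24, 25, 26]
Compare 32 vs 28: take 28 from right. Merged: [1, 8, 19, 19, 24, 25, 26, 28]
Compare 32 vs 34: take 32 from left. Merged: [1, 8, 19, 19, 24, 25, 26, 28, 32]
Compare 36 vs 34: take 34 from right. Merged: [1, 8, 19, 19, 24, 25, 26, 28, 32, 34]
Append remaining from left: [36]. Merged: [1, 8, 19, 19, 24, 25, 26, 28, 32, 34, 36]

Final merged array: [1, 8, 19, 19, 24, 25, 26, 28, 32, 34, 36]
Total comparisons: 10

The merged array is [1, 8, 19, 19, 24, 25, 26, 28, 32, 34, 36], requiring 10 comparisons. The merge step runs in O(n) time where n is the total number of elements.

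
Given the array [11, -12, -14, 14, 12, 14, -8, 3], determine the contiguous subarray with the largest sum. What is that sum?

Using Kadane's algorithm on [11, -12, -14, 14, 12, 14, -8, 3]:

Scanning through the array:
Position 1 (value -12): max_ending_here = -1, max_so_far = 11
Position 2 (value -14): max_ending_here = -14, max_so_far = 11
Position 3 (value 14): max_ending_here = 14, max_so_far = 14
Position 4 (value 12): max_ending_here = 26, max_so_far = 26
Position 5 (value 14): max_ending_here = 40, max_so_far = 40
Position 6 (value -8): max_ending_here = 32, max_so_far = 40
Position 7 (value 3): max_ending_here = 35, max_so_far = 40

Maximum subarray: [14, 12, 14]
Maximum sum: 40

The maximum subarray is [14, 12, 14] with sum 40. This subarray runs from index 3 to index 5.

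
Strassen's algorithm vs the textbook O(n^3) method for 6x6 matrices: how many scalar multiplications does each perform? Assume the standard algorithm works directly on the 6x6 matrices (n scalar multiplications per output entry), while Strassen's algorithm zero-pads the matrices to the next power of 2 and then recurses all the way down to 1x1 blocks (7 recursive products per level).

Matrix multiplication for 6x6 matrices:

Strassen's algorithm requires power-of-2 dimensions. Pad 6x6 to 8x8 (next power of 2).

Standard algorithm: 6^3 = 216 multiplications
Strassen's algorithm: 7^(log2(8)) = 7^3 = 343 multiplications
Difference: 216 - 343 = -127 (Strassen uses MORE here due to padding overhead — for small or just-over-power-of-2 n, padding can outweigh the per-level savings)

Standard: 216 multiplications (6^3). Strassen: 343 multiplications (7^3, after padding to 8x8). Strassen reduces 8 recursive multiplications to 7 at each level.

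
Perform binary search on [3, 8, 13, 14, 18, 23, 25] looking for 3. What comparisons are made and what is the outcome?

Binary search for 3 in [3, 8, 13, 14, 18, 23, 25]:

lo=0, hi=6, mid=3, arr[mid]=14 -> 14 > 3, search left half
lo=0, hi=2, mid=1, arr[mid]=8 -> 8 > 3, search left half
lo=0, hi=0, mid=0, arr[mid]=3 -> Found target at index 0!

Binary search finds 3 at index 0 after 3 comparisons. The search repeatedly halves the search space by comparing with the middle element.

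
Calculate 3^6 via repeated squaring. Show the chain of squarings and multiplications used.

Computing 3^6 by squaring (build up from 3^1; each line after the first costs one multiplication):

3^1 = 3
3^2 = (3^1)^2 = 3^2 = 9
3^3 = 3 * 3^2 = 3 * 9 = 27
3^6 = (3^3)^2 = 27^2 = 729

Result: 729
Multiplications needed: 3 (3 lines after 3^1)

3^6 = 729. Using exponentiation by squaring, this requires 3 multiplications. The key idea: if the exponent is even, square the half-power; if odd, multiply by the base once.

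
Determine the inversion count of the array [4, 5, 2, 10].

Finding inversions in [4, 5, 2, 10]:

(0, 2): arr[0]=4 > arr[2]=2
(1, 2): arr[1]=5 > arr[2]=2

Total inversions: 2

The array has 2 inversion(s): (0,2), (1,2). Each pair (i,j) satisfies i < j and arr[i] > arr[j].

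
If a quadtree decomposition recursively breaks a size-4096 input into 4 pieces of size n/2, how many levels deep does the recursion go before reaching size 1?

For divide and conquer with division factor 2:

Problem sizes at each level:
Level 0: 4096
Level 1: 2048
Level 2: 1024
Level 3: 512
Level 4: 256
Level 5: 128
Level 6: 64
Level 7: 32
Level 8: 16
Level 9: 8
Level 10: 4
Level 11: 2
Level 12: 1

The root is level 0 and the size-1 base case is level 12 (the tree spans levels 0 through 12, i.e. 13 levels counting the root), so the depth is the number of divisions: log_2(4096) = 12

The recursion tree depth is log_2(4096) = 12. At each level, the problem size is divided by 2, so it takes 12 divisions to reduce to a base case of size 1. The algorithm makes 4 recursive calls at each level.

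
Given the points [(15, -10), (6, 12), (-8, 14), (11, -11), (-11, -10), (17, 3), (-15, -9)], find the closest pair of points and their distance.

Computing all pairwise distances among 7 points:

d((15, -10), (6, 12)) = 23.7697
d((15, -10), (-8, 14)) = 33.2415
d((15, -10), (11, -11)) = 4.1231 <-- minimum
d((15, -10), (-11, -10)) = 26.0
d((15, -10), (17, 3)) = 13.1529
d((15, -10), (-15, -9)) = 30.0167
d((6, 12), (-8, 14)) = 14.1421
d((6, 12), (11, -11)) = 23.5372
d((6, 12), (-11, -10)) = 27.8029
d((6, 12), (17, 3)) = 14.2127
d((6, 12), (-15, -9)) = 29.6985
d((-8, 14), (11, -11)) = 31.4006
d((-8, 14), (-11, -10)) = 24.1868
d((-8, 14), (17, 3)) = 27.313
d((-8, 14), (-15, -9)) = 24.0416
d((11, -11), (-11, -10)) = 22.0227
d((11, -11), (17, 3)) = 15.2315
d((11, -11), (-15, -9)) = 26.0768
d((-11, -10), (17, 3)) = 30.8707
d((-11, -10), (-15, -9)) = 4.1231 <-- minimum
d((17, 3), (-15, -9)) = 34.176

Minimum distance: 4.1231 (tie among 2 pairs: (15, -10) and (11, -11); (-11, -10) and (-15, -9))

The minimum Euclidean distance is 4.1231. There is a tie: 2 pairs achieve this minimum — (15, -10) and (11, -11); (-11, -10) and (-15, -9). Any of these is a valid closest pair. For 7 points, brute-force pairwise comparison is shown above. For large n, the divide-and-conquer algorithm (sort by x, recurse on halves, check the dividing strip) achieves O(n log n).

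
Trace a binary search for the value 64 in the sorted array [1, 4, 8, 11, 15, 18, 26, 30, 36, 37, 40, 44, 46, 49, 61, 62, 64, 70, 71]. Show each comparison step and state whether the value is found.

Binary search for 64 in [1, 4, 8, 11, 15, 18, 26, 30, 36, 37, 40, 44, 46, 49, 61, 62, 64, 70, 71]:

lo=0, hi=18, mid=9, arr[mid]=37 -> 37 < 64, search right half
lo=10, hi=18, mid=14, arr[mid]=61 -> 61 < 64, search right half
lo=15, hi=18, mid=16, arr[mid]=64 -> Found target at index 16!

Binary search finds 64 at index 16 after 3 comparisons. The search repeatedly halves the search space by comparing with the middle element.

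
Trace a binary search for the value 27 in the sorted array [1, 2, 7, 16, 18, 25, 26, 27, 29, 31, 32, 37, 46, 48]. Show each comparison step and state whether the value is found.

Binary search for 27 in [1, 2, 7, 16, 18, 25, 26, 27, 29, 31, 32, 37, 46, 48]:

lo=0, hi=13, mid=6, arr[mid]=26 -> 26 < 27, search right half
lo=7, hi=13, mid=10, arr[mid]=32 -> 32 > 27, search left half
lo=7, hi=9, mid=8, arr[mid]=29 -> 29 > 27, search left half
lo=7, hi=7, mid=7, arr[mid]=27 -> Found target at index 7!

Binary search finds 27 at index 7 after 4 comparisons. The search repeatedly halves the search space by comparing with the middle element.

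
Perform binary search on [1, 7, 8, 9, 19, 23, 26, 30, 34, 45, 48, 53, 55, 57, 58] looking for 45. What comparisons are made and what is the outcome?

Binary search for 45 in [1, 7, 8, 9, 19, 23, 26, 30, 34, 45, 48, 53, 55, 57, 58]:

lo=0, hi=14, mid=7, arr[mid]=30 -> 30 < 45, search right half
lo=8, hi=14, mid=11, arr[mid]=53 -> 53 > 45, search left half
lo=8, hi=10, mid=9, arr[mid]=45 -> Found target at index 9!

Binary search finds 45 at index 9 after 3 comparisons. The search repeatedly halves the search space by comparing with the middle element.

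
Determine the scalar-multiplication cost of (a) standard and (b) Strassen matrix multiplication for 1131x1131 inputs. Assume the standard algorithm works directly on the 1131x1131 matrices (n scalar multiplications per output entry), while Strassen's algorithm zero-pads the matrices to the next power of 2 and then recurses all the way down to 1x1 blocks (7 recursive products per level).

Matrix multiplication for 1131x1131 matrices:

Strassen's algorithm requires power-of-2 dimensions. Pad 1131x1131 to 2048x2048 (next power of 2).

Standard algorithm: 1131^3 = 1446731091 multiplications
Strassen's algorithm: 7^(log2(2048)) = 7^11 = 1977326743 multiplications
Difference: 1446731091 - 1977326743 = -530595652 (Strassen uses MORE here due to padding overhead — for small or just-over-power-of-2 n, padding can outweigh the per-level savings)

Standard: 1446731091 multiplications (1131^3). Strassen: 1977326743 multiplications (7^11, after padding to 2048x2048). Strassen reduces 8 recursive multiplications to 7 at each level.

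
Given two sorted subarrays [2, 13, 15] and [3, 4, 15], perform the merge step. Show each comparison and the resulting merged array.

Merging process:

Compare 2 vs 3: take 2 from left. Merged: [2]
Compare 13 vs 3: take 3 from right. Merged: [2, 3]
Compare 13 vs 4: take 4 from right. Merged: [2, 3, 4]
Compare 13 vs 15: take 13 from left. Merged: [2, 3, 4, 13]
Compare 15 vs 15: take 15 from left. Merged: [2, 3, 4, 13, 15]
Append remaining from right: [15]. Merged: [2, 3, 4, 13, 15, 15]

Final merged array: [2, 3, 4, 13, 15, 15]
Total comparisons: 5

The merged array is [2, 3, 4, 13, 15, 15], requiring 5 comparisons. The merge step runs in O(n) time where n is the total number of elements.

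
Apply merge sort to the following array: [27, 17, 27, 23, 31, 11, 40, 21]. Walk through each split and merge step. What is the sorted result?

Merge sort trace:

Split: [27, 17, 27, 23, 31, 11, 40, 21] -> [27, 17, 27, 23] and [31, 11, 40, 21]
  Split: [27, 17, 27, 23] -> [27, 17] and [27, 23]
    Split: [27, 17] -> [27] and [17]
    Merge: [27] + [17] -> [17, 27]
    Split: [27, 23] -> [27] and [23]
    Merge: [27] + [23] -> [23, 27]
  Merge: [17, 27] + [23, 27] -> [17, 23, 27, 27]
  Split: [31, 11, 40, 21] -> [31, 11] and [40, 21]
    Split: [31, 11] -> [31] and [11]
    Merge: [31] + [11] -> [11, 31]
    Split: [40, 21] -> [40] and [21]
    Merge: [40] + [21] -> [21, 40]
  Merge: [11, 31] + [21, 40] -> [11, 21, 31, 40]
Merge: [17, 23, 27, 27] + [11, 21, 31, 40] -> [11, 17, 21, 23, 27, 27, 31, 40]

Final sorted array: [11, 17, 21, 23, 27, 27, 31, 40]

The merge sort proceeds by recursively splitting the array and merging sorted halves.
After all merges, the sorted array is [11, 17, 21, 23, 27, 27, 31, 40].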